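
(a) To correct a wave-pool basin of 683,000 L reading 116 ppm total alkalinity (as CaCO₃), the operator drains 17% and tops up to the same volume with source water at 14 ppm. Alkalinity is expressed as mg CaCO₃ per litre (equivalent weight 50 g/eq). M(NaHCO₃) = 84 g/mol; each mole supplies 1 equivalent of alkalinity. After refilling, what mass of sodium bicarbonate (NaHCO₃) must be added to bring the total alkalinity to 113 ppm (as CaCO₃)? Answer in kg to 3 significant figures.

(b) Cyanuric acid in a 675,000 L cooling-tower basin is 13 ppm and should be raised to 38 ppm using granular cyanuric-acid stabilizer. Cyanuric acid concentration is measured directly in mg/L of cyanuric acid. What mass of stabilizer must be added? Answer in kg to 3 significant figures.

(a) After draining 17% and refilling: 116 × 0.83 + 14 × 0.17 = 98.66 ppm.
(a) Deficit to target: 113 − 98.66 = 14.34 mg/L.
(a) As CaCO₃: 14.34 mg/L × 683,000 L = 9794 g; ÷ 50 g/eq ÷ 1 = 195.9 mol NaHCO₃.
(a) Mass: 195.9 × 84 = 16,450 g.

(b) CYA to add: (38 − 13) = 25 mg/L × 675,000 L = 16,880 g cyanuric acid.

(a) 16.5 kg; (b) 16.9 kg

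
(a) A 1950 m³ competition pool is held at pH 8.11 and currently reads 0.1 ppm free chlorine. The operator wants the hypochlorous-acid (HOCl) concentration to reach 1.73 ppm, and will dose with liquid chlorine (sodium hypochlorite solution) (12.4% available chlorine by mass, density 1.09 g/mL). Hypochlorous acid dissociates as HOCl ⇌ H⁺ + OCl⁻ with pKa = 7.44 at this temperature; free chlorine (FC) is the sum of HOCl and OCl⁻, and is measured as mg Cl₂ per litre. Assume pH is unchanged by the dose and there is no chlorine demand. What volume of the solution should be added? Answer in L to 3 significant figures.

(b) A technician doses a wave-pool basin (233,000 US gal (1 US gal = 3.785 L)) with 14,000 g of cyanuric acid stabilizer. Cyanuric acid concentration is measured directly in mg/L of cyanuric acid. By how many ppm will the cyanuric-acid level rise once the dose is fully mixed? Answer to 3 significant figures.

(a) 140 L; (b) 15.9 ppm

(a) Volume: 1950 m³ = 1,950,000 L.
(a) [OCl⁻]/[HOCl] = 10^(pH − pKa) = 10^(8.11 − 7.44) = 4.677; fraction as HOCl = 1/(1 + 4.677) = 0.1761.
(a) Free chlorine required for 1.73 ppm HOCl: 1.73 / 0.1761 = 9.822 ppm.
(a) FC to add: 9.822 − 0.1 = 9.722 mg/L as Cl₂.
(a) Cl₂ equivalent: 9.722 mg/L × 1,950,000 L = 18,960 g.
(a) Product at 12.4% available Cl: 18,960 / 0.124 = 152,900 g.
(a) Volume: 152,900 g ÷ 1.09 g/mL = 140,300 mL.

(b) Volume: 233,000 US gal × 3.785 L/gal = 881,905 L.
(b) Rise: 14,000 g / 881,905 L × 1000 = 15.87 mg/L.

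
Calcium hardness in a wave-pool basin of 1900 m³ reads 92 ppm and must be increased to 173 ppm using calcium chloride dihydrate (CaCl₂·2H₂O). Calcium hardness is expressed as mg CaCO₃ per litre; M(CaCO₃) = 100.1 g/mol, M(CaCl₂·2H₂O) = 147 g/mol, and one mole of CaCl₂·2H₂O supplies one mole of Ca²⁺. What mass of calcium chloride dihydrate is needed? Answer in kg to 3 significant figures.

226 kg

Volume: 1900 m³ = 1,900,000 L.
Hardness to add: (173 − 92) = 81 mg/L as CaCO₃ × 1,900,000 L = 153,900 g as CaCO₃.
Moles of Ca²⁺ (1 mol Ca²⁺ ≡ 1 mol CaCO₃): 153,900 / 100.1 g/mol = 1537 mol.
Mass of CaCl₂·2H₂O: 1537 × 147 = 226,000 g.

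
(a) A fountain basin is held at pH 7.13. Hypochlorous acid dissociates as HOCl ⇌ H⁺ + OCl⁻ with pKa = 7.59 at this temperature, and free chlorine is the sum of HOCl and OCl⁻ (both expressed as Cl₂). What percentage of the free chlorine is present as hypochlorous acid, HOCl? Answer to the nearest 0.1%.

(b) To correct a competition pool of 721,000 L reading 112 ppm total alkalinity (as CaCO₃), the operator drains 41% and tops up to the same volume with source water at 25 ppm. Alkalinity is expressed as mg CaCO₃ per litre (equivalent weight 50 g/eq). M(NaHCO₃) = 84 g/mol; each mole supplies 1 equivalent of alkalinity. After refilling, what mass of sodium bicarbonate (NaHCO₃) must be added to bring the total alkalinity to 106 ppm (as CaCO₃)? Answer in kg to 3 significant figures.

(a) [OCl⁻]/[HOCl] = 10^(pH − pKa) = 10^(7.13 − 7.59) = 10^-0.46 = 0.3467.
(a) Fraction as HOCl = 1 / (1 + 0.3467) = 0.7425.

(b) After draining 41% and refilling: 112 × 0.59 + 25 × 0.41 = 76.33 ppm.
(b) Deficit to target: 106 − 76.33 = 29.67 mg/L.
(b) As CaCO₃: 29.67 mg/L × 721,000 L = 21,390 g; ÷ 50 g/eq ÷ 1 = 427.8 mol NaHCO₃.
(b) Mass: 427.8 × 84 = 35,940 g.

(a) 74.3%; (b) 35.9 kg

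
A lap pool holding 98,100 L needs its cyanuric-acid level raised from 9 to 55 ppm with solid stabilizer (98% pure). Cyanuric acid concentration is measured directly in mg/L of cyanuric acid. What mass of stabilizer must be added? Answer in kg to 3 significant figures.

4.60 kg

CYA to add: (55 − 9) = 46 mg/L × 98,100 L = 4513 g cyanuric acid.
At 98% purity: 4513 / 0.98 = 4605 g product.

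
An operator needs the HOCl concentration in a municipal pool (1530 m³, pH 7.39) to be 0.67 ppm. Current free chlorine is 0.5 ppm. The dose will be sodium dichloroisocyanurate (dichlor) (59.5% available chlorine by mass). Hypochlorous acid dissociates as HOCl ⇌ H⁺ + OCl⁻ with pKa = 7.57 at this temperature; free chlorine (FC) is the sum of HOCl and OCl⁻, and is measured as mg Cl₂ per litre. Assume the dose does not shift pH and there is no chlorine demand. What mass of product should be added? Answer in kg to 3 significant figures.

Volume: 1530 m³ = 1,530,000 L.
[OCl⁻]/[HOCl] = 10^(pH − pKa) = 10^(7.39 − 7.57) = 0.6607; fraction as HOCl = 1/(1 + 0.6607) = 0.6022.
Free chlorine required for 0.67 ppm HOCl: 0.67 / 0.6022 = 1.113 ppm.
FC to add: 1.113 − 0.5 = 0.6127 mg/L as Cl₂.
Cl₂ equivalent: 0.6127 mg/L × 1,530,000 L = 937.4 g.
Product at 59.5% available Cl: 937.4 / 0.595 = 1575 g.

1.58 kg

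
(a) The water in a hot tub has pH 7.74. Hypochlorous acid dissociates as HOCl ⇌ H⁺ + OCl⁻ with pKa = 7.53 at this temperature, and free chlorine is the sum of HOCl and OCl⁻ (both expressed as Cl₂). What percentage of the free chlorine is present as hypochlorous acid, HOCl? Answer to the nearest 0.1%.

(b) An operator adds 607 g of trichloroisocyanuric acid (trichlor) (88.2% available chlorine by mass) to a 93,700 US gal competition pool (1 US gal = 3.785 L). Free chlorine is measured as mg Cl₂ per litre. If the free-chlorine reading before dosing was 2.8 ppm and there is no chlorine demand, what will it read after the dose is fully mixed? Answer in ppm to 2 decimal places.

(a) 38.1%; (b) 4.31 ppm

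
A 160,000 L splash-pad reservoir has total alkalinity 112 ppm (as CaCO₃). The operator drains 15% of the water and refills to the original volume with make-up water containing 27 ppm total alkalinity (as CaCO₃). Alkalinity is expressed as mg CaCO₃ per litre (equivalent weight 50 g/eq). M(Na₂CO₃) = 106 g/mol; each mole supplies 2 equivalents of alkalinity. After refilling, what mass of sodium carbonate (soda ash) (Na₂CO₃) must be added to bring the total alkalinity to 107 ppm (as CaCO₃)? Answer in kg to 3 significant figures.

1.31 kg

After draining 15% and refilling: 112 × 0.85 + 27 × 0.15 = 99.25 ppm.
Deficit to target: 107 − 99.25 = 7.75 mg/L.
As CaCO₃: 7.75 mg/L × 160,000 L = 1240 g; ÷ 50 g/eq ÷ 2 = 12.4 mol Na₂CO₃.
Mass: 12.4 × 106 = 1314 g.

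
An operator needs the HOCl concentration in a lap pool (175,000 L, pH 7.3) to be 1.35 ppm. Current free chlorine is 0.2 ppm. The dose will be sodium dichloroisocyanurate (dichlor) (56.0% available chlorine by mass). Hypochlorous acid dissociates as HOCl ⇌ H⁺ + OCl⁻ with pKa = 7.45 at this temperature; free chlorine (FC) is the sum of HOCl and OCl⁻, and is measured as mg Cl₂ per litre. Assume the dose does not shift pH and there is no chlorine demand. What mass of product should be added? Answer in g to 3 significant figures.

658 g

[OCl⁻]/[HOCl] = 10^(pH − pKa) = 10^(7.3 − 7.45) = 0.7079; fraction as HOCl = 1/(1 + 0.7079) = 0.5855.
Free chlorine required for 1.35 ppm HOCl: 1.35 / 0.5855 = 2.306 ppm.
FC to add: 2.306 − 0.2 = 2.106 mg/L as Cl₂.
Cl₂ equivalent: 2.106 mg/L × 175,000 L = 368.5 g.
Product at 56.0% available Cl: 368.5 / 0.56 = 658 g.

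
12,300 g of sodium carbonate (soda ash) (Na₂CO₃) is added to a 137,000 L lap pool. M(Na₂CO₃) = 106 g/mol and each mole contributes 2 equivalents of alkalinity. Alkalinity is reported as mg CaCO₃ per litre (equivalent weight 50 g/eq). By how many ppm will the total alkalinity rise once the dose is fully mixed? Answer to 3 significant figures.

84.7 ppm

Moles of Na₂CO₃: 12,300 g ÷ 106 g/mol = 116 mol → 232.1 eq of alkalinity.
As CaCO₃: 232.1 eq × 50 g/eq = 11,600 g.
Rise: 11,600 g / 137,000 L × 1000 = 84.7 mg/L.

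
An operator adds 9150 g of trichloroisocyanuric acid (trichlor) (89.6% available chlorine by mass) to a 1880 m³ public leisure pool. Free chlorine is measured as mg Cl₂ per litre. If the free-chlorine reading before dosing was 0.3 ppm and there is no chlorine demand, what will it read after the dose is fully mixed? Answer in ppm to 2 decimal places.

4.66 ppm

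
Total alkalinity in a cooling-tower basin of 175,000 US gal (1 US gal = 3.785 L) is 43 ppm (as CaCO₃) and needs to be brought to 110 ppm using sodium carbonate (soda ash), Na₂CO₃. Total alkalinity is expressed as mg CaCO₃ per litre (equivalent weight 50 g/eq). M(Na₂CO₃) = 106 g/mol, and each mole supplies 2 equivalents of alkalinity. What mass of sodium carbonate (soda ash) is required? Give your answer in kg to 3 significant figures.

47.0 kg

Volume: 175,000 US gal × 3.785 L/gal = 662,375 L.
Alkalinity to add: (110 − 43) = 67 mg/L as CaCO₃ × 662,375 L = 44,380 g as CaCO₃.
Equivalents: 44,380 g ÷ 50 g/eq = 887.6 eq.
Each mole of Na₂CO₃ supplies 2 eq, so 887.6 / 2 = 443.8 mol.
Mass: 443.8 mol × 106 g/mol = 47,040 g.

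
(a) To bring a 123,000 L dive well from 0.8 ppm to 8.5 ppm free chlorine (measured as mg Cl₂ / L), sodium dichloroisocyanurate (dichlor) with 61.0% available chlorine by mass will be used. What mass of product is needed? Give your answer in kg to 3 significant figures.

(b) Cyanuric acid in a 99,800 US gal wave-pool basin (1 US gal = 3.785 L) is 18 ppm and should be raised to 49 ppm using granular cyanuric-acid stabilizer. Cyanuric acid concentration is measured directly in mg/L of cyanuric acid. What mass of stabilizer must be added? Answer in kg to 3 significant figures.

(a) 1.55 kg; (b) 11.7 kg

(a) Chlorine deficit: 8.5 − 0.8 = 7.7 ppm = 7.7 mg/L as Cl₂.
(a) Cl₂ equivalent needed: 7.7 mg/L × 123,000 L = 947,100 mg = 947.1 g.
(a) Product at 61.0% available chlorine: 947.1 / 0.61 = 1553 g.

(b) Volume: 99,800 US gal × 3.785 L/gal = 377,743 L.
(b) CYA to add: (49 − 18) = 31 mg/L × 377,743 L = 11,710 g cyanuric acid.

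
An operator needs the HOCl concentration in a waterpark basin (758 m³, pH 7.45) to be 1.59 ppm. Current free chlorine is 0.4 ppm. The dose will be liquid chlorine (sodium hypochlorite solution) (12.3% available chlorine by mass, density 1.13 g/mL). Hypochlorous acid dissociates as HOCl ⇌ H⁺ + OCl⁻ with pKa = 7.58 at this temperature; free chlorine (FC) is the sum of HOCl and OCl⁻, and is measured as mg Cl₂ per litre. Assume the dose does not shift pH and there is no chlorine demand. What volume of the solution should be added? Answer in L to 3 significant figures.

12.9 L

Volume: 758 m³ = 758,000 L.
[OCl⁻]/[HOCl] = 10^(pH − pKa) = 10^(7.45 − 7.58) = 0.7413; fraction as HOCl = 1/(1 + 0.7413) = 0.5743.
Free chlorine required for 1.59 ppm HOCl: 1.59 / 0.5743 = 2.769 ppm.
FC to add: 2.769 − 0.4 = 2.369 mg/L as Cl₂.
Cl₂ equivalent: 2.369 mg/L × 758,000 L = 1795 g.
Product at 12.3% available Cl: 1795 / 0.123 = 14,600 g.
Volume: 14,600 g ÷ 1.13 g/mL = 12,920 mL.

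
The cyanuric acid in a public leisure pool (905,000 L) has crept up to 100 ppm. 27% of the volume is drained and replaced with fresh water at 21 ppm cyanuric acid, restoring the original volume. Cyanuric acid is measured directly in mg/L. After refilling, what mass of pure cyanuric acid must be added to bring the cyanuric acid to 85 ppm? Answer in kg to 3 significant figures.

5.73 kg

After draining 27% and refilling: 100 × 0.73 + 21 × 0.27 = 78.67 ppm.
Deficit to target: 85 − 78.67 = 6.33 mg/L.
Mass: 6.33 mg/L × 905,000 L = 5729 g cyanuric acid.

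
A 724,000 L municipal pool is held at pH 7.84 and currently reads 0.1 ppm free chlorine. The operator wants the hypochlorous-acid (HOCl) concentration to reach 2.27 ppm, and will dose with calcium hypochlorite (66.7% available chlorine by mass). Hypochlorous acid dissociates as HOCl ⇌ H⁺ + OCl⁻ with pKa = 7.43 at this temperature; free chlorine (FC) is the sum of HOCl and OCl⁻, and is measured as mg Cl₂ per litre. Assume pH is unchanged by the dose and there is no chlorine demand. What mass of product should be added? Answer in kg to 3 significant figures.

8.69 kg

[OCl⁻]/[HOCl] = 10^(pH − pKa) = 10^(7.84 − 7.43) = 2.57; fraction as HOCl = 1/(1 + 2.57) = 0.2801.
Free chlorine required for 2.27 ppm HOCl: 2.27 / 0.2801 = 8.105 ppm.
FC to add: 8.105 − 0.1 = 8.005 mg/L as Cl₂.
Cl₂ equivalent: 8.005 mg/L × 724,000 L = 5795 g.
Product at 66.7% available Cl: 5795 / 0.667 = 8689 g.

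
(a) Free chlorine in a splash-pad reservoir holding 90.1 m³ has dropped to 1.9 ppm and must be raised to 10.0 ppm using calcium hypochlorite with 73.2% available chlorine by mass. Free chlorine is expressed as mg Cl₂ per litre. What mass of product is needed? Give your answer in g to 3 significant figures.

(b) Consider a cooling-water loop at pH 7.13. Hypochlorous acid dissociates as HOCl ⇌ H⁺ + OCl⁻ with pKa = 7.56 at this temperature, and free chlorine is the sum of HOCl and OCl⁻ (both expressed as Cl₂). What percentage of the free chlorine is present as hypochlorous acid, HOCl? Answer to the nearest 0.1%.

(a) Volume: 90.1 m³ = 90,100 L.
(a) Chlorine deficit: 10.0 − 1.9 = 8.1 ppm = 8.1 mg/L as Cl₂.
(a) Cl₂ equivalent needed: 8.1 mg/L × 90,100 L = 729,800 mg = 729.8 g.
(a) Product at 73.2% available chlorine: 729.8 / 0.732 = 997 g.

(b) [OCl⁻]/[HOCl] = 10^(pH − pKa) = 10^(7.13 − 7.56) = 10^-0.43 = 0.3715.
(b) Fraction as HOCl = 1 / (1 + 0.3715) = 0.7291.

(a) 997 g; (b) 72.9%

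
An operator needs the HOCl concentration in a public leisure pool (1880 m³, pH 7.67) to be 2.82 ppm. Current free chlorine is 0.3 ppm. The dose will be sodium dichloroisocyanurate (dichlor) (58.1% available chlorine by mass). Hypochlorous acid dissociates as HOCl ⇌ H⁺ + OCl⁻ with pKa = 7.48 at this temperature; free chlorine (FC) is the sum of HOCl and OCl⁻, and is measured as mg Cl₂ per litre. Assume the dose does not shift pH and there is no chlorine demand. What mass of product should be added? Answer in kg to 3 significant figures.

22.3 kg

Volume: 1880 m³ = 1,880,000 L.
[OCl⁻]/[HOCl] = 10^(pH − pKa) = 10^(7.67 − 7.48) = 1.549; fraction as HOCl = 1/(1 + 1.549) = 0.3923.
Free chlorine required for 2.82 ppm HOCl: 2.82 / 0.3923 = 7.188 ppm.
FC to add: 7.188 − 0.3 = 6.888 mg/L as Cl₂.
Cl₂ equivalent: 6.888 mg/L × 1,880,000 L = 12,950 g.
Product at 58.1% available Cl: 12,950 / 0.581 = 22,290 g.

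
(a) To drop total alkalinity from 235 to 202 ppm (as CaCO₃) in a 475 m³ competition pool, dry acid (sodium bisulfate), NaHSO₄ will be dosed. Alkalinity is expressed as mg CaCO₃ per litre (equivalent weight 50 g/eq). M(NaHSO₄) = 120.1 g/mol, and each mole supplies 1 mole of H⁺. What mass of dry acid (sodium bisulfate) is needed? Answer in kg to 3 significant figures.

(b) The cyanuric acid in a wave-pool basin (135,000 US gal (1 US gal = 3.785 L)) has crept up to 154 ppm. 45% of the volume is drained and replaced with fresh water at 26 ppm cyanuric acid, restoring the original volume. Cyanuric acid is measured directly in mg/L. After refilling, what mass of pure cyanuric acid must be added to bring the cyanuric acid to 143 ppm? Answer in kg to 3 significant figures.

(a) Volume: 475 m³ = 475,000 L.
(a) Alkalinity to neutralize: (235 − 202) = 33 mg/L as CaCO₃ × 475,000 L = 15,680 g as CaCO₃.
(a) Equivalents of H⁺ required: 15,680 ÷ 50 g/eq = 313.5 eq = 313.5 mol NaHSO₄.
(a) Mass of NaHSO₄: 313.5 × 120.1 = 37,650 g.

(b) Volume: 135,000 US gal × 3.785 L/gal = 510,975 L.
(b) After draining 45% and refilling: 154 × 0.55 + 26 × 0.45 = 96.4 ppm.
(b) Deficit to target: 143 − 96.4 = 46.6 mg/L.
(b) Mass: 46.6 mg/L × 510,975 L = 23,810 g cyanuric acid.

(a) 37.7 kg; (b) 23.8 kg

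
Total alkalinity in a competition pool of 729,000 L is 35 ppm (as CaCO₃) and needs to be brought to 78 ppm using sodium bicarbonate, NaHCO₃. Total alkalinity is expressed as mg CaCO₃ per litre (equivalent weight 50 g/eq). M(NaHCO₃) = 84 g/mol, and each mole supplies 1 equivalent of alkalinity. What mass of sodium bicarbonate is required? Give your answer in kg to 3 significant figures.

Alkalinity to add: (78 − 35) = 43 mg/L as CaCO₃ × 729,000 L = 31,350 g as CaCO₃.
Equivalents: 31,350 g ÷ 50 g/eq = 626.9 eq.
NaHCO₃ supplies 1 eq per mole → 626.9 mol.
Mass: 626.9 mol × 84 g/mol = 52,660 g.

52.7 kg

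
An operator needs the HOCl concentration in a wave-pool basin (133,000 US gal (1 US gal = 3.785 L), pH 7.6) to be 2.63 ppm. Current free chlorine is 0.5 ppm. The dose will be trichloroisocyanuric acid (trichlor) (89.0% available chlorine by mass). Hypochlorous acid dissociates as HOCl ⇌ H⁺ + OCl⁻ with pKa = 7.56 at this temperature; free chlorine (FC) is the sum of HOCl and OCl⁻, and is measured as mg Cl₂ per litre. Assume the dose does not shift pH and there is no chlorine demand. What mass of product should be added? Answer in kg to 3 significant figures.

2.84 kg

Volume: 133,000 US gal × 3.785 L/gal = 503,405 L.
[OCl⁻]/[HOCl] = 10^(pH − pKa) = 10^(7.6 − 7.56) = 1.096; fraction as HOCl = 1/(1 + 1.096) = 0.477.
Free chlorine required for 2.63 ppm HOCl: 2.63 / 0.477 = 5.514 ppm.
FC to add: 5.514 − 0.5 = 5.014 mg/L as Cl₂.
Cl₂ equivalent: 5.014 mg/L × 503,405 L = 2524 g.
Product at 89.0% available Cl: 2524 / 0.89 = 2836 g.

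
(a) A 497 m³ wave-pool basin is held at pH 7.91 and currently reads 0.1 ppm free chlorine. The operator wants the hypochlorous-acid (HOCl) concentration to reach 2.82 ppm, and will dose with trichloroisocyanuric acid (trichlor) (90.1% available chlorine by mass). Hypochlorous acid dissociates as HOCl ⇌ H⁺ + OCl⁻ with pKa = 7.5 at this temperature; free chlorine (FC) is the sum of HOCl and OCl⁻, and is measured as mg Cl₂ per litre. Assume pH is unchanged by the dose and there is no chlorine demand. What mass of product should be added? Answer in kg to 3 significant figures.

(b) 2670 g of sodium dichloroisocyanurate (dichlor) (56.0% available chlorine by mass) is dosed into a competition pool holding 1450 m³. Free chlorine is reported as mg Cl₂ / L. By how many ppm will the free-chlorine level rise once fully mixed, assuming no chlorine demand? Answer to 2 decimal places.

(a) Volume: 497 m³ = 497,000 L.
(a) [OCl⁻]/[HOCl] = 10^(pH − pKa) = 10^(7.91 − 7.5) = 2.57; fraction as HOCl = 1/(1 + 2.57) = 0.2801.
(a) Free chlorine required for 2.82 ppm HOCl: 2.82 / 0.2801 = 10.07 ppm.
(a) FC to add: 10.07 − 0.1 = 9.969 mg/L as Cl₂.
(a) Cl₂ equivalent: 9.969 mg/L × 497,000 L = 4954 g.
(a) Product at 90.1% available Cl: 4954 / 0.901 = 5499 g.

(b) Volume: 1450 m³ = 1,450,000 L.
(b) Available chlorine delivered: 2670 g × 0.56 = 1495 g as Cl₂.
(b) Concentration rise: 1495 g / 1,450,000 L = 1.031 mg/L = 1.03 ppm.

(a) 5.50 kg; (b) 1.03 ppm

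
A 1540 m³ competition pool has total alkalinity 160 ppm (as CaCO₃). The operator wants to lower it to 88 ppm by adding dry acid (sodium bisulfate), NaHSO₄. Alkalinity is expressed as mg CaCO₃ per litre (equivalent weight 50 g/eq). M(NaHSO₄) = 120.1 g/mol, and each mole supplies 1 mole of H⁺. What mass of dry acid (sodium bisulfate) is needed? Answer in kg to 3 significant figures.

Volume: 1540 m³ = 1,540,000 L.
Alkalinity to neutralize: (160 − 88) = 72 mg/L as CaCO₃ × 1,540,000 L = 110,900 g as CaCO₃.
Equivalents of H⁺ required: 110,900 ÷ 50 g/eq = 2218 eq = 2218 mol NaHSO₄.
Mass of NaHSO₄: 2218 × 120.1 = 266,300 g.

266 kg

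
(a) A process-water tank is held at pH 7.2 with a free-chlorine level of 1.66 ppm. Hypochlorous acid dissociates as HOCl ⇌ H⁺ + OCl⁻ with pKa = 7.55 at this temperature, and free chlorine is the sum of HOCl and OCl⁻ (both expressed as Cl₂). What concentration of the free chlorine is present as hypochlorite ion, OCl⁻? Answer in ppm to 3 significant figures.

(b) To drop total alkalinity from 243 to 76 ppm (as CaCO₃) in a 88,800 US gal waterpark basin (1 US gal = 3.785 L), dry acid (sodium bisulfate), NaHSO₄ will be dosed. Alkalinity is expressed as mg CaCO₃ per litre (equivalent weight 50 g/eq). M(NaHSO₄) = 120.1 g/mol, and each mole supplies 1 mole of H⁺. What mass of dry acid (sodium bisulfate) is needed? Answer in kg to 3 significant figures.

(a) [OCl⁻]/[HOCl] = 10^(pH − pKa) = 10^(7.2 − 7.55) = 10^-0.35 = 0.4467.
(a) Fraction as HOCl = 1 / (1 + 0.4467) = 0.6912.
(a) OCl⁻ = (1 − 0.6912) × 1.66 ppm = 0.5125 ppm.

(b) Volume: 88,800 US gal × 3.785 L/gal = 336,108 L.
(b) Alkalinity to neutralize: (243 − 76) = 167 mg/L as CaCO₃ × 336,108 L = 56,130 g as CaCO₃.
(b) Equivalents of H⁺ required: 56,130 ÷ 50 g/eq = 1123 eq = 1123 mol NaHSO₄.
(b) Mass of NaHSO₄: 1123 × 120.1 = 134,800 g.

(a) 0.513 ppm; (b) 135 kg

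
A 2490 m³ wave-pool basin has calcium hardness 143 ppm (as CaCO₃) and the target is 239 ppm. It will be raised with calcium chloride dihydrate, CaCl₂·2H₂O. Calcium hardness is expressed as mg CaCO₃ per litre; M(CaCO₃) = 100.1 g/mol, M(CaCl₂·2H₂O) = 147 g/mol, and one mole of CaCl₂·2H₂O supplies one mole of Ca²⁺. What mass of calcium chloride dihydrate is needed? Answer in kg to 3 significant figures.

351 kg

Volume: 2490 m³ = 2,490,000 L.
Hardness to add: (239 − 143) = 96 mg/L as CaCO₃ × 2,490,000 L = 239,000 g as CaCO₃.
Moles of Ca²⁺ (1 mol Ca²⁺ ≡ 1 mol CaCO₃): 239,000 / 100.1 g/mol = 2388 mol.
Mass of CaCl₂·2H₂O: 2388 × 147 = 351,000 g.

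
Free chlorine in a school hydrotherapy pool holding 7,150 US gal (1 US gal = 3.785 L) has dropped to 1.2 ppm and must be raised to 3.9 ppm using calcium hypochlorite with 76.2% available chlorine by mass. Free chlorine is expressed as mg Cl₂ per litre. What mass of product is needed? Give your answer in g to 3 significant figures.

95.9 g

Volume: 7,150 US gal × 3.785 L/gal = 27,063 L.
Chlorine deficit: 3.9 − 1.2 = 2.7 ppm = 2.7 mg/L as Cl₂.
Cl₂ equivalent needed: 2.7 mg/L × 27,063 L = 73,070 mg = 73.07 g.
Product at 76.2% available chlorine: 73.07 / 0.762 = 95.89 g.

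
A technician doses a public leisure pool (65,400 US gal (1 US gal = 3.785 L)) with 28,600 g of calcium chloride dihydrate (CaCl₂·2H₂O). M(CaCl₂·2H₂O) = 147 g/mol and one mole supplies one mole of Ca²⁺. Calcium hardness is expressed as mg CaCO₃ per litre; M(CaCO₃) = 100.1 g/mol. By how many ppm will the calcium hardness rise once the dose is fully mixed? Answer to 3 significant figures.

78.7 ppm

Volume: 65,400 US gal × 3.785 L/gal = 247,539 L.
Moles of Ca²⁺: 28,600 g ÷ 147 g/mol = 194.6 mol.
As CaCO₃: 194.6 mol × 100.1 g/mol = 19,480 g.
Rise: 19,480 g / 247,539 L × 1000 = 78.68 mg/L.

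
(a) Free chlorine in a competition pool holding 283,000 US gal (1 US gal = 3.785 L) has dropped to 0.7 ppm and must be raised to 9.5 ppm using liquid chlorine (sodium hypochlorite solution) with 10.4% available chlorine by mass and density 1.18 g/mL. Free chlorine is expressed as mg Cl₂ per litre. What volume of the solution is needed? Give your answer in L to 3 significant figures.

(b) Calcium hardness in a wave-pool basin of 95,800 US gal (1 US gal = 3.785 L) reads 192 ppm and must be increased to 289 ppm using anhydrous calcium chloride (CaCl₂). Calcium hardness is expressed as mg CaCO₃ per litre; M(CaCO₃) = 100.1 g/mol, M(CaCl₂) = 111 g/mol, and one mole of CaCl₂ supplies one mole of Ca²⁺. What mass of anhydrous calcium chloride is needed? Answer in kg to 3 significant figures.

(a) Volume: 283,000 US gal × 3.785 L/gal = 1,071,155 L.
(a) Chlorine deficit: 9.5 − 0.7 = 8.8 ppm = 8.8 mg/L as Cl₂.
(a) Cl₂ equivalent needed: 8.8 mg/L × 1,071,155 L = 9,426,000 mg = 9426 g.
(a) Product at 10.4% available chlorine: 9426 / 0.104 = 90,640 g.
(a) Volume at density 1.18 g/mL: 90,640 g ÷ 1.18 g/mL = 76,810 mL.

(b) Volume: 95,800 US gal × 3.785 L/gal = 362,603 L.
(b) Hardness to add: (289 − 192) = 97 mg/L as CaCO₃ × 362,603 L = 35,170 g as CaCO₃.
(b) Moles of Ca²⁺ (1 mol Ca²⁺ ≡ 1 mol CaCO₃): 35,170 / 100.1 g/mol = 351.4 mol.
(b) Mass of CaCl₂: 351.4 × 111 = 39,000 g.

(a) 76.8 L; (b) 39.0 kg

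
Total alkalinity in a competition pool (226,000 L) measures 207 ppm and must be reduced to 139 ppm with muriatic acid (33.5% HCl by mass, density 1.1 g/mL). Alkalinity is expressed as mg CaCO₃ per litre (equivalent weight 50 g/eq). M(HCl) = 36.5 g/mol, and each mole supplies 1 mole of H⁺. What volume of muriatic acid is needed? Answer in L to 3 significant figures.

30.4 L

Alkalinity to neutralize: (207 − 139) = 68 mg/L as CaCO₃ × 226,000 L = 15,370 g as CaCO₃.
Equivalents of H⁺ required: 15,370 ÷ 50 g/eq = 307.4 eq = 307.4 mol HCl.
Mass of HCl: 307.4 × 36.5 = 11,220 g.
Mass of 33.5% solution: 11,220 / 0.335 = 33,490 g.
Volume: 33,490 g ÷ 1.1 g/mL = 30,440 mL.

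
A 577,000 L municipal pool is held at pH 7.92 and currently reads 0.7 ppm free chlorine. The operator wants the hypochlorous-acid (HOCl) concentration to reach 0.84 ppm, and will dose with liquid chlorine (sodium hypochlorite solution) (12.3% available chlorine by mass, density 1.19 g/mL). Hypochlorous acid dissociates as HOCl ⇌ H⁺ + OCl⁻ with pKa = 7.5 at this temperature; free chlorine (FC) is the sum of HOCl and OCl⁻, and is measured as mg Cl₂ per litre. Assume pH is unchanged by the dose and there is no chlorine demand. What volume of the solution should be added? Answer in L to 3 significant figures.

[OCl⁻]/[HOCl] = 10^(pH − pKa) = 10^(7.92 − 7.5) = 2.63; fraction as HOCl = 1/(1 + 2.63) = 0.2755.
Free chlorine required for 0.84 ppm HOCl: 0.84 / 0.2755 = 3.049 ppm.
FC to add: 3.049 − 0.7 = 2.349 mg/L as Cl₂.
Cl₂ equivalent: 2.349 mg/L × 577,000 L = 1356 g.
Product at 12.3% available Cl: 1356 / 0.123 = 11,020 g.
Volume: 11,020 g ÷ 1.19 g/mL = 9262 mL.

9.26 L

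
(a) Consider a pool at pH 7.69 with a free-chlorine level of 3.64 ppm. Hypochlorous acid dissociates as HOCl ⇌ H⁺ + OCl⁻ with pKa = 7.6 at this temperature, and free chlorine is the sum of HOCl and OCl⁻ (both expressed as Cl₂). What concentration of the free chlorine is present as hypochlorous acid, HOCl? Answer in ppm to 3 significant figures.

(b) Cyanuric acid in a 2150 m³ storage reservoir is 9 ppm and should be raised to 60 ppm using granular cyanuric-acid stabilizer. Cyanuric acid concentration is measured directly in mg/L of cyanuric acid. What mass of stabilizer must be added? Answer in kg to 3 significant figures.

(a) [OCl⁻]/[HOCl] = 10^(pH − pKa) = 10^(7.69 − 7.6) = 10^0.09 = 1.23.
(a) Fraction as HOCl = 1 / (1 + 1.23) = 0.4484.
(a) HOCl = 0.4484 × 3.64 ppm = 1.632 ppm.

(b) Volume: 2150 m³ = 2,150,000 L.
(b) CYA to add: (60 − 9) = 51 mg/L × 2,150,000 L = 109,600 g cyanuric acid.

(a) 1.63 ppm; (b) 110 kg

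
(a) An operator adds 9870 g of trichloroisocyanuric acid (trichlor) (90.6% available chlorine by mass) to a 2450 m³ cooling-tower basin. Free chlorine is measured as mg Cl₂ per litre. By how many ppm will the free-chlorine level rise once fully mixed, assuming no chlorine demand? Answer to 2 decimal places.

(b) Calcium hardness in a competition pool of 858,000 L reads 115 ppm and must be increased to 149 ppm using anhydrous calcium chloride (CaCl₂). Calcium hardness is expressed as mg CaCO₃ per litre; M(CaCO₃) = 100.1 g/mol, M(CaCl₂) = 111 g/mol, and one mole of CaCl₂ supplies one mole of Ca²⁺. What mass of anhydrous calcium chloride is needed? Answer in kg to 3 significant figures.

(a) 3.65 ppm; (b) 32.3 kg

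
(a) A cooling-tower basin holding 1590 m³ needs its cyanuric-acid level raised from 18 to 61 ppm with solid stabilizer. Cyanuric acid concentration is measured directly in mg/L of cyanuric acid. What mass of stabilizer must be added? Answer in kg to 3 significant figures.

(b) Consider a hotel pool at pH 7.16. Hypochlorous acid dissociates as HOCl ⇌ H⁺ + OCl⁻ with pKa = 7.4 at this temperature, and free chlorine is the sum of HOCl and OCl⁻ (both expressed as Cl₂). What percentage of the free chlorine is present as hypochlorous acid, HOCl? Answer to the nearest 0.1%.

(a) 68.4 kg; (b) 63.5%

(a) Volume: 1590 m³ = 1,590,000 L.
(a) CYA to add: (61 − 18) = 43 mg/L × 1,590,000 L = 68,370 g cyanuric acid.

(b) [OCl⁻]/[HOCl] = 10^(pH − pKa) = 10^(7.16 − 7.4) = 10^-0.24 = 0.5754.
(b) Fraction as HOCl = 1 / (1 + 0.5754) = 0.6347.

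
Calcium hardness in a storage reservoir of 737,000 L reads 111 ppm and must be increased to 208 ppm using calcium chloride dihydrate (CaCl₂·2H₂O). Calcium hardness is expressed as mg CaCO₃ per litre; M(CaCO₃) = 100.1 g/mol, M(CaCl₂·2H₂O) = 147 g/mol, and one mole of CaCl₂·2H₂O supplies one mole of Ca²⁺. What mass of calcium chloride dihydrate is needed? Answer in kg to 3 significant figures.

105 kg

Hardness to add: (208 − 111) = 97 mg/L as CaCO₃ × 737,000 L = 71,490 g as CaCO₃.
Moles of Ca²⁺ (1 mol Ca²⁺ ≡ 1 mol CaCO₃): 71,490 / 100.1 g/mol = 714.2 mol.
Mass of CaCl₂·2H₂O: 714.2 × 147 = 105,000 g.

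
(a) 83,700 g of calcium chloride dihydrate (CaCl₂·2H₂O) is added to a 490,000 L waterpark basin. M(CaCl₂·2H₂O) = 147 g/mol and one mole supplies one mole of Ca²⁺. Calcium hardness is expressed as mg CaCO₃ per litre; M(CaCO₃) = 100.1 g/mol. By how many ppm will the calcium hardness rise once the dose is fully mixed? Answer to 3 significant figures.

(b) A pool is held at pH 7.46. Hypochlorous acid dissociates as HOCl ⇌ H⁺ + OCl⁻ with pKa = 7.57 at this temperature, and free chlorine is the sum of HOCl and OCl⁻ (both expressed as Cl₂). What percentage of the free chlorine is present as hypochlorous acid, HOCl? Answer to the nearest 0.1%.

(a) 116 ppm; (b) 56.3%

(a) Moles of Ca²⁺: 83,700 g ÷ 147 g/mol = 569.4 mol.
(a) As CaCO₃: 569.4 mol × 100.1 g/mol = 57,000 g.
(a) Rise: 57,000 g / 490,000 L × 1000 = 116.3 mg/L.

(b) [OCl⁻]/[HOCl] = 10^(pH − pKa) = 10^(7.46 − 7.57) = 10^-0.11 = 0.7762.
(b) Fraction as HOCl = 1 / (1 + 0.7762) = 0.563.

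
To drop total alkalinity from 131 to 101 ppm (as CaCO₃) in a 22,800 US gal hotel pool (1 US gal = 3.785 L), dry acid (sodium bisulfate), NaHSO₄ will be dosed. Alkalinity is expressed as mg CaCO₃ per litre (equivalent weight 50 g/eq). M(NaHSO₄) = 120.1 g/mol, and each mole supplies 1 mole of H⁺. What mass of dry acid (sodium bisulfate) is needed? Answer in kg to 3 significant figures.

Volume: 22,800 US gal × 3.785 L/gal = 86,298 L.
Alkalinity to neutralize: (131 − 101) = 30 mg/L as CaCO₃ × 86,298 L = 2589 g as CaCO₃.
Equivalents of H⁺ required: 2589 ÷ 50 g/eq = 51.78 eq = 51.78 mol NaHSO₄.
Mass of NaHSO₄: 51.78 × 120.1 = 6219 g.

6.22 kg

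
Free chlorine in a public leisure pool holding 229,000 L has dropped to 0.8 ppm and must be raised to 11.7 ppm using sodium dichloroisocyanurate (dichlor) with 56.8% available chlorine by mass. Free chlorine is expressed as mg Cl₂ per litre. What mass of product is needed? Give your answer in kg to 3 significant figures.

4.39 kg

Chlorine deficit: 11.7 − 0.8 = 10.9 ppm = 10.9 mg/L as Cl₂.
Cl₂ equivalent needed: 10.9 mg/L × 229,000 L = 2,496,000 mg = 2496 g.
Product at 56.8% available chlorine: 2496 / 0.568 = 4395 g.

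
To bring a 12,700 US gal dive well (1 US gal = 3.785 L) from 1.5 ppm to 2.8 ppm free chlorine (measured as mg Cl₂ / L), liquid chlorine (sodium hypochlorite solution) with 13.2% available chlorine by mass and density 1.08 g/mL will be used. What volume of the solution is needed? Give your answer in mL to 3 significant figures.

438 mL

Volume: 12,700 US gal × 3.785 L/gal = 48,070 L.
Chlorine deficit: 2.8 − 1.5 = 1.3 ppm = 1.3 mg/L as Cl₂.
Cl₂ equivalent needed: 1.3 mg/L × 48,070 L = 62,490 mg = 62.49 g.
Product at 13.2% available chlorine: 62.49 / 0.132 = 473.4 g.
Volume at density 1.08 g/mL: 473.4 g ÷ 1.08 g/mL = 438.3 mL.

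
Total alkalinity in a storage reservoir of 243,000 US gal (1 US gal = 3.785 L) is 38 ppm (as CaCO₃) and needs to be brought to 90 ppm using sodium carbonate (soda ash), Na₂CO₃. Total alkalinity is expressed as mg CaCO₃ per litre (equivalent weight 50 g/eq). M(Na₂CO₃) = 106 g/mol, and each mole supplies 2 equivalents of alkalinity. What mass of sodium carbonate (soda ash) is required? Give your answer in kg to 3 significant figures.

50.7 kg

Volume: 243,000 US gal × 3.785 L/gal = 919,755 L.
Alkalinity to add: (90 − 38) = 52 mg/L as CaCO₃ × 919,755 L = 47,830 g as CaCO₃.
Equivalents: 47,830 g ÷ 50 g/eq = 956.5 eq.
Each mole of Na₂CO₃ supplies 2 eq, so 956.5 / 2 = 478.3 mol.
Mass: 478.3 mol × 106 g/mol = 50,700 g.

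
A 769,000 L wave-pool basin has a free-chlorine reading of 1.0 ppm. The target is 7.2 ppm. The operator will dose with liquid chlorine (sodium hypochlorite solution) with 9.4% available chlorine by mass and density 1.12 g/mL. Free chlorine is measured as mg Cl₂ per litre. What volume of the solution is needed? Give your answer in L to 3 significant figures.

Chlorine deficit: 7.2 − 1.0 = 6.2 ppm = 6.2 mg/L as Cl₂.
Cl₂ equivalent needed: 6.2 mg/L × 769,000 L = 4,768,000 mg = 4768 g.
Product at 9.4% available chlorine: 4768 / 0.094 = 50,720 g.
Volume at density 1.12 g/mL: 50,720 g ÷ 1.12 g/mL = 45,290 mL.

45.3 L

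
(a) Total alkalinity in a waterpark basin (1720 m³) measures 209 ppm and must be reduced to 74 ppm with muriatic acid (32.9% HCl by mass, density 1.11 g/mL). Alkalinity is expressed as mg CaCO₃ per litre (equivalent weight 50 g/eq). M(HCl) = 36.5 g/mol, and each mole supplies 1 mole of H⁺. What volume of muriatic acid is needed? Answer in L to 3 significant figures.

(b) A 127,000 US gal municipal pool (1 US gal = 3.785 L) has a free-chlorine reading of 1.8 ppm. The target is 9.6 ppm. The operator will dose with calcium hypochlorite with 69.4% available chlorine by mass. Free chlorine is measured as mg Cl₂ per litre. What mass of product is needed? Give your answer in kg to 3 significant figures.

(a) Volume: 1720 m³ = 1,720,000 L.
(a) Alkalinity to neutralize: (209 − 74) = 135 mg/L as CaCO₃ × 1,720,000 L = 232,200 g as CaCO₃.
(a) Equivalents of H⁺ required: 232,200 ÷ 50 g/eq = 4644 eq = 4644 mol HCl.
(a) Mass of HCl: 4644 × 36.5 = 169,500 g.
(a) Mass of 32.9% solution: 169,500 / 0.329 = 515,200 g.
(a) Volume: 515,200 g ÷ 1.11 g/mL = 464,200 mL.

(b) Volume: 127,000 US gal × 3.785 L/gal = 480,695 L.
(b) Chlorine deficit: 9.6 − 1.8 = 7.8 ppm = 7.8 mg/L as Cl₂.
(b) Cl₂ equivalent needed: 7.8 mg/L × 480,695 L = 3,749,000 mg = 3749 g.
(b) Product at 69.4% available chlorine: 3749 / 0.694 = 5403 g.

(a) 464 L; (b) 5.40 kg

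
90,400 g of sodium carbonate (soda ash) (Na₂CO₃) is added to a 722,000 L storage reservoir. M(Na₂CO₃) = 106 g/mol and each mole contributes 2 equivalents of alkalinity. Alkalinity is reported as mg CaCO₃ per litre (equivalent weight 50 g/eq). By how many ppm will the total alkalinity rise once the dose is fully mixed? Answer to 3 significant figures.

118 ppm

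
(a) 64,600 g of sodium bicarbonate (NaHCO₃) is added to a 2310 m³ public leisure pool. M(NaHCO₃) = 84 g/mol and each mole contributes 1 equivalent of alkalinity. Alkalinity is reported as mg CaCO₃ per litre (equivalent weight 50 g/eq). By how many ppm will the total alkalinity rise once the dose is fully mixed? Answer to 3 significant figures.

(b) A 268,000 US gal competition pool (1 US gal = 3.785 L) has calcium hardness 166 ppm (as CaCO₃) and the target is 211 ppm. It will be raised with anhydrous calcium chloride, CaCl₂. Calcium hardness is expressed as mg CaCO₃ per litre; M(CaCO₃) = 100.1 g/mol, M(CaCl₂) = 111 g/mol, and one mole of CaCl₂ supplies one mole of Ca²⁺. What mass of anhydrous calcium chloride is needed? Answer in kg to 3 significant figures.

(a) 16.6 ppm; (b) 50.6 kg

(a) Volume: 2310 m³ = 2,310,000 L.
(a) Moles of NaHCO₃: 64,600 g ÷ 84 g/mol = 769 mol → 769 eq of alkalinity.
(a) As CaCO₃: 769 eq × 50 g/eq = 38,450 g.
(a) Rise: 38,450 g / 2,310,000 L × 1000 = 16.65 mg/L.

(b) Volume: 268,000 US gal × 3.785 L/gal = 1,014,380 L.
(b) Hardness to add: (211 − 166) = 45 mg/L as CaCO₃ × 1,014,380 L = 45,650 g as CaCO₃.
(b) Moles of Ca²⁺ (1 mol Ca²⁺ ≡ 1 mol CaCO₃): 45,650 / 100.1 g/mol = 456 mol.
(b) Mass of CaCl₂: 456 × 111 = 50,620 g.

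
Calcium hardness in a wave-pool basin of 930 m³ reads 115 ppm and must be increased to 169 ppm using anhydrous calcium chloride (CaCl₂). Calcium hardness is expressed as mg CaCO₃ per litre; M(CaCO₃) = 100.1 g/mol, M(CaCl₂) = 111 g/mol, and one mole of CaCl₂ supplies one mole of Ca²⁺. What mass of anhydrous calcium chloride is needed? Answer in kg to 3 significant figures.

55.7 kg

Volume: 930 m³ = 930,000 L.
Hardness to add: (169 − 115) = 54 mg/L as CaCO₃ × 930,000 L = 50,220 g as CaCO₃.
Moles of Ca²⁺ (1 mol Ca²⁺ ≡ 1 mol CaCO₃): 50,220 / 100.1 g/mol = 501.7 mol.
Mass of CaCl₂: 501.7 × 111 = 55,690 g.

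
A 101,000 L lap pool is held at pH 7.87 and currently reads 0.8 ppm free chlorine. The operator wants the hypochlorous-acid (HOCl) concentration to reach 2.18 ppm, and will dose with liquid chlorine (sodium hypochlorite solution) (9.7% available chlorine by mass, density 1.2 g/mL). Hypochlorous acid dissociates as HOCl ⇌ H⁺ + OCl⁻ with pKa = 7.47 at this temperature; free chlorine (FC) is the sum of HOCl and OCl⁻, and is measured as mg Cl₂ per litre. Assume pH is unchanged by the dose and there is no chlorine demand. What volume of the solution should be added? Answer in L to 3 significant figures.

[OCl⁻]/[HOCl] = 10^(pH − pKa) = 10^(7.87 − 7.47) = 2.512; fraction as HOCl = 1/(1 + 2.512) = 0.2847.
Free chlorine required for 2.18 ppm HOCl: 2.18 / 0.2847 = 7.656 ppm.
FC to add: 7.656 − 0.8 = 6.856 mg/L as Cl₂.
Cl₂ equivalent: 6.856 mg/L × 101,000 L = 692.4 g.
Product at 9.7% available Cl: 692.4 / 0.097 = 7139 g.
Volume: 7139 g ÷ 1.2 g/mL = 5949 mL.

5.95 L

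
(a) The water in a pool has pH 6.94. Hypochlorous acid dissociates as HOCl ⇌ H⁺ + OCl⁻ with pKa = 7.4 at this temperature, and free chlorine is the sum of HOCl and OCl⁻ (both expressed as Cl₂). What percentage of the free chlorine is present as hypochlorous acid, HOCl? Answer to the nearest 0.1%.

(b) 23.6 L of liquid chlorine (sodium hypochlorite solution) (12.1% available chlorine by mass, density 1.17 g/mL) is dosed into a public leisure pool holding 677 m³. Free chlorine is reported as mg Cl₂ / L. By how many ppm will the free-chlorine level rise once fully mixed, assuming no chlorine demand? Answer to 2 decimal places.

(a) 74.3%; (b) 4.94 ppm

(a) [OCl⁻]/[HOCl] = 10^(pH − pKa) = 10^(6.94 − 7.4) = 10^-0.46 = 0.3467.
(a) Fraction as HOCl = 1 / (1 + 0.3467) = 0.7425.

(b) Volume: 677 m³ = 677,000 L.
(b) Mass of solution: 23.6 L × 1000 mL/L × 1.17 g/mL = 27,610 g.
(b) Available chlorine delivered: 27,610 g × 0.121 = 3341 g as Cl₂.
(b) Concentration rise: 3341 g / 677,000 L = 4.935 mg/L = 4.94 ppm.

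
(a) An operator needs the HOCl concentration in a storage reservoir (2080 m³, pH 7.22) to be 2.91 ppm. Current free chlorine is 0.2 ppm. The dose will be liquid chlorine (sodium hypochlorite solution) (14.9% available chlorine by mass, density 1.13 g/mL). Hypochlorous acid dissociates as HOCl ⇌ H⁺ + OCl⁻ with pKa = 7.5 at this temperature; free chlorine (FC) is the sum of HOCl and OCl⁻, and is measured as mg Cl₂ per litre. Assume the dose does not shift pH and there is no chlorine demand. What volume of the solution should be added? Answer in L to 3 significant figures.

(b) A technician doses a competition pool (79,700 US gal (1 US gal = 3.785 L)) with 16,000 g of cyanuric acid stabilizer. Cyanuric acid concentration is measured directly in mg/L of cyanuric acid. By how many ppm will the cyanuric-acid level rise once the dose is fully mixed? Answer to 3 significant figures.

(a) Volume: 2080 m³ = 2,080,000 L.
(a) [OCl⁻]/[HOCl] = 10^(pH − pKa) = 10^(7.22 − 7.5) = 0.5248; fraction as HOCl = 1/(1 + 0.5248) = 0.6558.
(a) Free chlorine required for 2.91 ppm HOCl: 2.91 / 0.6558 = 4.437 ppm.
(a) FC to add: 4.437 − 0.2 = 4.237 mg/L as Cl₂.
(a) Cl₂ equivalent: 4.237 mg/L × 2,080,000 L = 8813 g.
(a) Product at 14.9% available Cl: 8813 / 0.149 = 59,150 g.
(a) Volume: 59,150 g ÷ 1.13 g/mL = 52,350 mL.

(b) Volume: 79,700 US gal × 3.785 L/gal = 301,664 L.
(b) Rise: 16,000 g / 301,664 L × 1000 = 53.04 mg/L.

(a) 52.3 L; (b) 53.0 ppm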